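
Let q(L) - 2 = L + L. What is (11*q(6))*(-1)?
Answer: -154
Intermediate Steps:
q(L) = 2 + 2*L (q(L) = 2 + (L + L) = 2 + 2*L)
(11*q(6))*(-1) = (11*(2 + 2*6))*(-1) = (11*(2 + 12))*(-1) = (11*14)*(-1) = 154*(-1) = -154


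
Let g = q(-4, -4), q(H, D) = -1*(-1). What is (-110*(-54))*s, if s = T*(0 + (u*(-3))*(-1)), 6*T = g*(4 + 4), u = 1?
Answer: 23760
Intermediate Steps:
q(H, D) = 1
g = 1
T = 4/3 (T = (1*(4 + 4))/6 = (1*8)/6 = (1/6)*8 = 4/3 ≈ 1.3333)
s = 4 (s = 4*(0 + (1*(-3))*(-1))/3 = 4*(0 - 3*(-1))/3 = 4*(0 + 3)/3 = (4/3)*3 = 4)
(-110*(-54))*s = -110*(-54)*4 = 5940*4 = 23760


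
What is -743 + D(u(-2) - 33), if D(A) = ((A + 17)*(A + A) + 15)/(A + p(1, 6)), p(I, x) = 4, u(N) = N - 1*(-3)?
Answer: -21779/28 ≈ -777.82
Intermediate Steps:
u(N) = 3 + N (u(N) = N + 3 = 3 + N)
D(A) = (15 + 2*A*(17 + A))/(4 + A) (D(A) = ((A + 17)*(A + A) + 15)/(A + 4) = ((17 + A)*(2*A) + 15)/(4 + A) = (2*A*(17 + A) + 15)/(4 + A) = (15 + 2*A*(17 + A))/(4 + A))
-743 + D(u(-2) - 33) = -743 + (15 + 2*((3 - 2) - 33)**2 + 34*((3 - 2) - 33))/(4 + ((3 - 2) - 33)) = -743 + (15 + 2*(1 - 33)**2 + 34*(1 - 33))/(4 + (1 - 33)) = -743 + (15 + 2*(-32)**2 + 34*(-32))/(4 - 32) = -743 + (15 + 2*1024 - 1088)/(-28) = -743 - (15 + 2048 - 1088)/28 = -743 - 1/28*975 = -743 - 975/28 = -21779/28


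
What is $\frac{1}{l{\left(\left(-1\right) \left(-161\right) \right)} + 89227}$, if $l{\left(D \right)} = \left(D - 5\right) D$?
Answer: $\frac{1}{114343} \approx 8.7456 \cdot 10^{-6}$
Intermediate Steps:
$l{\left(D \right)} = D \left(-5 + D\right)$ ($l{\left(D \right)} = \left(-5 + D\right) D = D \left(-5 + D\right)$)
$\frac{1}{l{\left(\left(-1\right) \left(-161\right) \right)} + 89227} = \frac{1}{\left(-1\right) \left(-161\right) \left(-5 - -161\right) + 89227} = \frac{1}{161 \left(-5 + 161\right) + 89227} = \frac{1}{161 \cdot 156 + 89227} = \frac{1}{25116 + 89227} = \frac{1}{114343}$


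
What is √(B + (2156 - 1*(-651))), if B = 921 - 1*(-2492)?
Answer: 2*√1555 ≈ 78.867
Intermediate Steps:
B = 3413 (B = 921 + 2492 = 3413)
√(B + (2156 - 1*(-651))) = √(3413 + (2156 - 1*(-651))) = √(3413 + (2156 + 651)) = √(3413 + 2807) = √6220 = 2*√1555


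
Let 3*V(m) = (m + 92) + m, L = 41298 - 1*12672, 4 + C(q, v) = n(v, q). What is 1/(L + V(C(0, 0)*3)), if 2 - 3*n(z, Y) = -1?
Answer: 3/85952 ≈ 3.4903e-5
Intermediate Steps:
n(z, Y) = 1 (n(z, Y) = ⅔ - ⅓*(-1) = ⅔ + ⅓ = 1)
C(q, v) = -3 (C(q, v) = -4 + 1 = -3)
L = 28626 (L = 41298 - 12672 = 28626)
V(m) = 92/3 + 2*m/3 (V(m) = ((m + 92) + m)/3 = ((92 + m) + m)/3 = (92 + 2*m)/3 = 92/3 + 2*m/3)
1/(L + V(C(0, 0)*3)) = 1/(28626 + (92/3 + 2*(-3*3)/3)) = 1/(28626 + (92/3 + (⅔)*(-9))) = 1/(28626 + (92/3 - 6)) = 1/(28626 + 74/3) = 1/(85952/3) = 3/85952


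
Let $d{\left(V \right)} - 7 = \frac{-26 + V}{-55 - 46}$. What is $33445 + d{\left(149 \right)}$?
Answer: $\frac{3378529}{101} \approx 33451.0$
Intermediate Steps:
$d{\left(V \right)} = \frac{733}{101} - \frac{V}{101}$ ($d{\left(V \right)} = 7 + \frac{-26 + V}{-55 - 46} = 7 + \frac{-26 + V}{-101} = 7 + \left(-26 + V\right) \left(- \frac{1}{101}\right) = 7 - \left(- \frac{26}{101} + \frac{V}{101}\right) = \frac{733}{101} - \frac{V}{101}$)
$33445 + d{\left(149 \right)} = 33445 + \left(\frac{733}{101} - \frac{149}{101}\right) = 33445 + \frac{584}{101} = \frac{3378529}{101}$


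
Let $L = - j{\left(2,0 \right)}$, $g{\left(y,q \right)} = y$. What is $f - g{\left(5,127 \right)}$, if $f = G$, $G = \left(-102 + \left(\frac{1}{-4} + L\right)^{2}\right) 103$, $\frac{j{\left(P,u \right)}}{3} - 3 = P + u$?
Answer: $\frac{215087}{16} \approx 13443.0$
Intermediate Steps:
$j{\left(P,u \right)} = 9 + 3 P + 3 u$ ($j{\left(P,u \right)} = 9 + 3 \left(P + u\right) = 9 + \left(3 P + 3 u\right) = 9 + 3 P + 3 u$)
$L = -15$ ($L = - (9 + 3 \cdot 2 + 3 \cdot 0) = - (9 + 6 + 0) = \left(-1\right) 15 = -15$)
$G = \frac{215167}{16}$ ($G = \left(-102 + \left(\frac{1}{-4} - 15\right)^{2}\right) 103 = \left(-102 + \left(- \frac{1}{4} - 15\right)^{2}\right) 103 = \left(-102 + \left(- \frac{61}{4}\right)^{2}\right) 103 = \left(-102 + \frac{3721}{16}\right) 103 = \frac{2089}{16} \cdot 103 = \frac{215167}{16} \approx 13448.0$)
$f = \frac{215167}{16} \approx 13448.0$
$f - g{\left(5,127 \right)} = \frac{215167}{16} - 5 = \frac{215087}{16}$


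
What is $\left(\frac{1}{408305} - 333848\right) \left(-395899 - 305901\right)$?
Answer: $\frac{19132725320210040}{81661} \approx 2.3429 \cdot 10^{11}$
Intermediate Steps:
$\left(\frac{1}{408305} - 333848\right) \left(-395899 - 305901\right) = \left(\frac{1}{408305} - 333848\right) \left(-701800\right) = \left(- \frac{136311807639}{408305}\right) \left(-701800\right) = \frac{19132725320210040}{81661}$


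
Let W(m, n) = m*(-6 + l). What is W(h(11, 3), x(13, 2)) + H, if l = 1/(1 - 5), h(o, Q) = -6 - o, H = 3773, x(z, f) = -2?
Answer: 15517/4 ≈ 3879.3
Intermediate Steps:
l = -¼ (l = 1/(-4) = -¼ ≈ -0.25000)
W(m, n) = -25*m/4 (W(m, n) = m*(-6 - ¼) = m*(-25/4) = -25*m/4)
W(h(11, 3), x(13, 2)) + H = -25*(-6 - 1*11)/4 + 3773 = -25*(-6 - 11)/4 + 3773 = -25/4*(-17) + 3773 = 425/4 + 3773 = 15517/4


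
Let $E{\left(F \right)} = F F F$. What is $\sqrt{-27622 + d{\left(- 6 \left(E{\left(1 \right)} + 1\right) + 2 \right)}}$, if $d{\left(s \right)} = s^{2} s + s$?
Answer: $2 i \sqrt{7158} \approx 169.21 i$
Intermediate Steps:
$E{\left(F \right)} = F^{3}$ ($E{\left(F \right)} = F^{2} F = F^{3}$)
$d{\left(s \right)} = s + s^{3}$ ($d{\left(s \right)} = s^{3} + s = s + s^{3}$)
$\sqrt{-27622 + d{\left(- 6 \left(E{\left(1 \right)} + 1\right) + 2 \right)}} = \sqrt{-27622 + \left(\left(- 6 \left(1^{3} + 1\right) + 2\right) + \left(- 6 \left(1^{3} + 1\right) + 2\right)^{3}\right)} = \sqrt{-27622 + \left(\left(- 6 \left(1 + 1\right) + 2\right) + \left(- 6 \left(1 + 1\right) + 2\right)^{3}\right)} = \sqrt{-27622 + \left(\left(\left(-6\right) 2 + 2\right) + \left(\left(-6\right) 2 + 2\right)^{3}\right)} = \sqrt{-27622 + \left(\left(-12 + 2\right) + \left(-12 + 2\right)^{3}\right)} = \sqrt{-27622 + \left(-10 + \left(-10\right)^{3}\right)} = \sqrt{-27622 - 1010} = \sqrt{-28632} = 2 i \sqrt{7158}$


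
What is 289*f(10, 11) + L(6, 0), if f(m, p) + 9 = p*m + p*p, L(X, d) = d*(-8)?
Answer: 64158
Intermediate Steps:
L(X, d) = -8*d
f(m, p) = -9 + p**2 + m*p (f(m, p) = -9 + (p*m + p*p) = -9 + (m*p + p**2) = -9 + (p**2 + m*p) = -9 + p**2 + m*p)
289*f(10, 11) + L(6, 0) = 289*(-9 + 11**2 + 10*11) - 8*0 = 289*(-9 + 121 + 110) + 0 = 289*222 + 0 = 64158 + 0 = 64158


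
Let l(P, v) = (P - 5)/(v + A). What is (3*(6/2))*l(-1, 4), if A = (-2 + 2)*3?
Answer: -27/2 ≈ -13.500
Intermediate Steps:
A = 0 (A = 0*3 = 0)
l(P, v) = (-5 + P)/v (l(P, v) = (P - 5)/(v + 0) = (-5 + P)/v)
(3*(6/2))*l(-1, 4) = (3*(6/2))*((-5 - 1)/4) = (3*(6*(½)))*((¼)*(-6)) = (3*3)*(-3/2) = 9*(-3/2) = -27/2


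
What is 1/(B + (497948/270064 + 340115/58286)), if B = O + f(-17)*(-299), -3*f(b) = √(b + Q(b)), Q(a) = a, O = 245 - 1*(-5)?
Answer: 8978496412983845049612/14081585863115097628479985 - 3472756754316858282768*I*√34/14081585863115097628479985 ≈ 0.00063761 - 0.001438*I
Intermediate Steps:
O = 250 (O = 245 + 5 = 250)
f(b) = -√2*√b/3 (f(b) = -√(b + b)/3 = -√2*√b/3)
B = 250 + 299*I*√34/3 (B = 250 - √2*√(-17)/3*(-299) = 250 - √2*I*√17/3*(-299) = 250 - I*√34/3*(-299) = 250 + 299*I*√34/3 ≈ 250.0 + 581.15*I)
1/(B + (497948/270064 + 340115/58286)) = 1/((250 + 299*I*√34/3) + (497948/270064 + 340115/58286)) = 1/((250 + 299*I*√34/3) + (497948*(1/270064) + 340115*(1/58286))) = 1/((250 + 299*I*√34/3) + (124487/67516 + 340115/58286)) = 1/((250 + 299*I*√34/3) + 15109526811/1967618788) = 1/(507014223811/1967618788 + 299*I*√34/3)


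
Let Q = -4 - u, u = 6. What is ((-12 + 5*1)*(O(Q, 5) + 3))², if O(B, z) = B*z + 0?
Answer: 108241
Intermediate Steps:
Q = -10 (Q = -4 - 1*6 = -4 - 6 = -10)
O(B, z) = B*z
((-12 + 5*1)*(O(Q, 5) + 3))² = ((-12 + 5*1)*(-10*5 + 3))² = ((-12 + 5)*(-50 + 3))² = (-7*(-47))² = 329² = 108241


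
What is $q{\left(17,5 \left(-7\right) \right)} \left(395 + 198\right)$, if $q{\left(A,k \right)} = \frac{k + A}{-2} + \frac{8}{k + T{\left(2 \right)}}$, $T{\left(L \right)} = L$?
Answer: $\frac{171377}{33} \approx 5193.2$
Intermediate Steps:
$q{\left(A,k \right)} = \frac{8}{2 + k} - \frac{A}{2} - \frac{k}{2}$ ($q{\left(A,k \right)} = \frac{k + A}{-2} + \frac{8}{k + 2} = \left(A + k\right) \left(- \frac{1}{2}\right) + \frac{8}{2 + k} = \left(- \frac{A}{2} - \frac{k}{2}\right) + \frac{8}{2 + k} = \frac{8}{2 + k} - \frac{A}{2} - \frac{k}{2}$)
$q{\left(17,5 \left(-7\right) \right)} \left(395 + 198\right) = \frac{8 - 17 - 5 \left(-7\right) - \frac{\left(5 \left(-7\right)\right)^{2}}{2} - \frac{17 \cdot 5 \left(-7\right)}{2}}{2 + 5 \left(-7\right)} \left(395 + 198\right) = \frac{8 - 17 - -35 - \frac{\left(-35\right)^{2}}{2} - \frac{17}{2} \left(-35\right)}{2 - 35} \cdot 593 = \frac{8 - 17 + 35 - \frac{1225}{2} + \frac{595}{2}}{-33} \cdot 593 = - \frac{8 - 17 + 35 - \frac{1225}{2} + \frac{595}{2}}{33} \cdot 593 = \left(- \frac{1}{33}\right) \left(-289\right) 593 = \frac{289}{33} \cdot 593 = \frac{171377}{33}$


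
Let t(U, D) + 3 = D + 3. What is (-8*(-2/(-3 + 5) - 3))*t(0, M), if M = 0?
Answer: 0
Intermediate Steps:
t(U, D) = D (t(U, D) = -3 + (D + 3) = -3 + (3 + D) = D)
(-8*(-2/(-3 + 5) - 3))*t(0, M) = -8*(-2/(-3 + 5) - 3)*0 = -8*(-2/2 - 3)*0 = -8*((1/2)*(-2) - 3)*0 = -8*(-1 - 3)*0 = -8*(-4)*0 = 32*0 = 0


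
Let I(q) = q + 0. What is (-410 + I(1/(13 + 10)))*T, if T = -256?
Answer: 2413824/23 ≈ 1.0495e+5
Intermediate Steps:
I(q) = q
(-410 + I(1/(13 + 10)))*T = (-410 + 1/(13 + 10))*(-256) = (-410 + 1/23)*(-256) = -9429/23*(-256) = 2413824/23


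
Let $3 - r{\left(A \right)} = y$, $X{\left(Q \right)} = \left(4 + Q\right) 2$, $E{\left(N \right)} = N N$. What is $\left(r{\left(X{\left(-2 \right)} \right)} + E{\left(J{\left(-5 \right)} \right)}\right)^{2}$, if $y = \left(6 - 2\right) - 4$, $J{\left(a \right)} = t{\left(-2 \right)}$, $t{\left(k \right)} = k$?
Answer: $49$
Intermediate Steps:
$J{\left(a \right)} = -2$
$E{\left(N \right)} = N^{2}$
$X{\left(Q \right)} = 8 + 2 Q$
$y = 0$ ($y = 4 - 4 = 0$)
$r{\left(A \right)} = 3$ ($r{\left(A \right)} = 3 - 0 = 3 + 0 = 3$)
$\left(r{\left(X{\left(-2 \right)} \right)} + E{\left(J{\left(-5 \right)} \right)}\right)^{2} = \left(3 + \left(-2\right)^{2}\right)^{2} = \left(3 + 4\right)^{2} = 7^{2} = 49$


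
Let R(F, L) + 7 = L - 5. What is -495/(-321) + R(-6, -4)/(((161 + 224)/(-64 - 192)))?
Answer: 501797/41195 ≈ 12.181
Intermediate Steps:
R(F, L) = -12 + L (R(F, L) = -7 + (L - 5) = -7 + (-5 + L) = -12 + L)
-495/(-321) + R(-6, -4)/(((161 + 224)/(-64 - 192))) = -495/(-321) + (-12 - 4)/(((161 + 224)/(-64 - 192))) = -495*(-1/321) - 16/(385/(-256)) = 165/107 - 16/(385*(-1/256)) = 165/107 - 16/(-385/256) = 165/107 - 16*(-256/385) = 165/107 + 4096/385 = 501797/41195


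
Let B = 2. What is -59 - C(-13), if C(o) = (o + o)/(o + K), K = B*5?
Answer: -203/3 ≈ -67.667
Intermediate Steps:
K = 10 (K = 2*5 = 10)
C(o) = 2*o/(10 + o) (C(o) = (o + o)/(o + 10) = (2*o)/(10 + o) = 2*o/(10 + o))
-59 - C(-13) = -59 - 2*(-13)/(10 - 13) = -59 - 2*(-13)/(-3) = -59 - 2*(-13)*(-1)/3 = -59 - 1*26/3 = -59 - 26/3 = -203/3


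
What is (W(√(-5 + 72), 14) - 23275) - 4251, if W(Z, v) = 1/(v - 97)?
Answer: -2284659/83 ≈ -27526.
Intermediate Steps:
W(Z, v) = 1/(-97 + v)
(W(√(-5 + 72), 14) - 23275) - 4251 = (1/(-97 + 14) - 23275) - 4251 = (1/(-83) - 23275) - 4251 = (-1/83 - 23275) - 4251 = -1931826/83 - 4251 = -2284659/83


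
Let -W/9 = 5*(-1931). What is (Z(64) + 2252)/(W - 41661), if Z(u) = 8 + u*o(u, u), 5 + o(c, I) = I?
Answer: 1006/7539 ≈ 0.13344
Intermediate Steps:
W = 86895 (W = -45*(-1931) = -9*(-9655) = 86895)
o(c, I) = -5 + I
Z(u) = 8 + u*(-5 + u)
(Z(64) + 2252)/(W - 41661) = ((8 + 64*(-5 + 64)) + 2252)/(86895 - 41661) = ((8 + 64*59) + 2252)/45234 = ((8 + 3776) + 2252)*(1/45234) = (3784 + 2252)*(1/45234) = 6036*(1/45234) = 1006/7539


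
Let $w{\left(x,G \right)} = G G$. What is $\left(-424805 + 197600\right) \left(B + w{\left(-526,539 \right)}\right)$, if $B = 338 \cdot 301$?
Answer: $-89123206095$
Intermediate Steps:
$w{\left(x,G \right)} = G^{2}$
$B = 101738$
$\left(-424805 + 197600\right) \left(B + w{\left(-526,539 \right)}\right) = \left(-424805 + 197600\right) \left(101738 + 539^{2}\right) = - 227205 \left(101738 + 290521\right) = \left(-227205\right) 392259 = -89123206095$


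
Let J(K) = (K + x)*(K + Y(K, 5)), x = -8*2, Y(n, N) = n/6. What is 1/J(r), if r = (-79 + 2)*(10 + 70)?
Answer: 3/133154560 ≈ 2.2530e-8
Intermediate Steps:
Y(n, N) = n/6 (Y(n, N) = n*(⅙) = n/6)
x = -16
r = -6160 (r = -77*80 = -6160)
J(K) = 7*K*(-16 + K)/6 (J(K) = (K - 16)*(K + K/6) = (-16 + K)*(7*K/6) = 7*K*(-16 + K)/6)
1/J(r) = 1/((7/6)*(-6160)*(-16 - 6160)) = 1/((7/6)*(-6160)*(-6176)) = 1/(133154560/3) = 3/133154560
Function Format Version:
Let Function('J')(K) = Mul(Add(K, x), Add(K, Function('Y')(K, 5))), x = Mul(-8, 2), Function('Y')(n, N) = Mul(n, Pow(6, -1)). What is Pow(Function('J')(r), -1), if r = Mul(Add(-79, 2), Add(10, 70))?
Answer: Rational(3, 133154560) ≈ 2.2530e-8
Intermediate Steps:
Function('Y')(n, N) = Mul(Rational(1, 6), n) (Function('Y')(n, N) = Mul(n, Rational(1, 6)) = Mul(Rational(1, 6), n))
x = -16
r = -6160 (r = Mul(-77, 80) = -6160)
Function('J')(K) = Mul(Rational(7, 6), K, Add(-16, K)) (Function('J')(K) = Mul(Add(K, -16), Add(K, Mul(Rational(1, 6), K))) = Mul(Add(-16, K), Mul(Rational(7, 6), K)) = Mul(Rational(7, 6), K, Add(-16, K)))
Pow(Function('J')(r), -1) = Pow(Mul(Rational(7, 6), -6160, Add(-16, -6160)), -1) = Pow(Mul(Rational(7, 6), -6160, -6176), -1) = Pow(Rational(133154560, 3), -1) = Rational(3, 133154560)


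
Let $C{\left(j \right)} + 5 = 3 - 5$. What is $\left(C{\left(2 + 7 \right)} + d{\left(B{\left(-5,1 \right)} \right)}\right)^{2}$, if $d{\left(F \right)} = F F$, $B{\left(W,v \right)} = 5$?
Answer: $324$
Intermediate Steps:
$C{\left(j \right)} = -7$ ($C{\left(j \right)} = -5 + \left(3 - 5\right) = -5 - 2 = -7$)
$d{\left(F \right)} = F^{2}$
$\left(C{\left(2 + 7 \right)} + d{\left(B{\left(-5,1 \right)} \right)}\right)^{2} = \left(-7 + 5^{2}\right)^{2} = \left(-7 + 25\right)^{2} = 18^{2} = 324$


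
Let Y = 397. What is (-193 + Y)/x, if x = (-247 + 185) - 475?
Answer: -68/179 ≈ -0.37989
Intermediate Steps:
x = -537 (x = -62 - 475 = -537)
(-193 + Y)/x = (-193 + 397)/(-537) = 204*(-1/537) = -68/179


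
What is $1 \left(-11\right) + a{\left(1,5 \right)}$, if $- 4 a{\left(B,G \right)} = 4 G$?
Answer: $-16$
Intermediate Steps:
$a{\left(B,G \right)} = - G$ ($a{\left(B,G \right)} = - \frac{4 G}{4} = - G$)
$1 \left(-11\right) + a{\left(1,5 \right)} = 1 \left(-11\right) - 5 = -11 - 5 = -16$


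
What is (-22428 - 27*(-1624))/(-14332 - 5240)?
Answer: -255/233 ≈ -1.0944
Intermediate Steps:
(-22428 - 27*(-1624))/(-14332 - 5240) = (-22428 + 43848)/(-19572) = 21420*(-1/19572) = -255/233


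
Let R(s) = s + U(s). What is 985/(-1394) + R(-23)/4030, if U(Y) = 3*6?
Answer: -198826/280891 ≈ -0.70784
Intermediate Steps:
U(Y) = 18
R(s) = 18 + s (R(s) = s + 18 = 18 + s)
985/(-1394) + R(-23)/4030 = 985/(-1394) + (18 - 23)/4030 = 985*(-1/1394) - 5*1/4030 = -985/1394 - 1/806 = -198826/280891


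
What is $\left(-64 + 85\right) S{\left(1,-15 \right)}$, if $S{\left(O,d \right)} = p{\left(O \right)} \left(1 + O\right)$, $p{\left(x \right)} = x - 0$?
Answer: $42$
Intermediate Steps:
$p{\left(x \right)} = x$ ($p{\left(x \right)} = x + 0 = x$)
$S{\left(O,d \right)} = O \left(1 + O\right)$
$\left(-64 + 85\right) S{\left(1,-15 \right)} = \left(-64 + 85\right) 1 \left(1 + 1\right) = 21 \cdot 1 \cdot 2 = 21 \cdot 2 = 42$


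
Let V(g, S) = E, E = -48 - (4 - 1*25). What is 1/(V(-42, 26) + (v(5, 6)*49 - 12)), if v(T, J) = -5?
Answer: -1/284 ≈ -0.0035211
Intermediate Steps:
E = -27 (E = -48 - (4 - 25) = -48 - 1*(-21) = -48 + 21 = -27)
V(g, S) = -27
1/(V(-42, 26) + (v(5, 6)*49 - 12)) = 1/(-27 + (-5*49 - 12)) = 1/(-27 + (-245 - 12)) = 1/(-27 - 257) = 1/(-284) = -1/284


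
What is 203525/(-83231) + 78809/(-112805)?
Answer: -29517989504/9388872955 ≈ -3.1439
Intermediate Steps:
203525/(-83231) + 78809/(-112805) = 203525*(-1/83231) + 78809*(-1/112805) = -203525/83231 - 78809/112805 = -29517989504/9388872955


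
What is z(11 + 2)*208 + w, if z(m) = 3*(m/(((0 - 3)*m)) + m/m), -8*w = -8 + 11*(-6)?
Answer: 1701/4 ≈ 425.25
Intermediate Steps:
w = 37/4 (w = -(-8 + 11*(-6))/8 = -(-8 - 66)/8 = -⅛*(-74) = 37/4 ≈ 9.2500)
z(m) = 2 (z(m) = 3*(m/((-3*m)) + 1) = 3*(m*(-1/(3*m)) + 1) = 3*(-⅓ + 1) = 3*(⅔) = 2)
z(11 + 2)*208 + w = 2*208 + 37/4 = 416 + 37/4 = 1701/4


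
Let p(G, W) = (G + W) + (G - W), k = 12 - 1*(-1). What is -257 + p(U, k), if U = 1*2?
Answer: -253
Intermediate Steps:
U = 2
k = 13 (k = 12 + 1 = 13)
p(G, W) = 2*G
-257 + p(U, k) = -257 + 2*2 = -257 + 4 = -253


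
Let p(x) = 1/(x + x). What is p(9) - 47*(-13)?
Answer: 10999/18 ≈ 611.06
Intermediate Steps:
p(x) = 1/(2*x)
p(9) - 47*(-13) = (1/2)/9 - 47*(-13) = (1/2)*(1/9) + 611 = 1/18 + 611 = 10999/18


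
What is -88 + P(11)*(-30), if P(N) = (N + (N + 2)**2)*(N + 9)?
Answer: -108088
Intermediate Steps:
P(N) = (9 + N)*(N + (2 + N)**2) (P(N) = (N + (2 + N)**2)*(9 + N) = (9 + N)*(N + (2 + N)**2))
-88 + P(11)*(-30) = -88 + (36 + 11**3 + 14*11**2 + 49*11)*(-30) = -88 + (36 + 1331 + 14*121 + 539)*(-30) = -88 + (36 + 1331 + 1694 + 539)*(-30) = -88 + 3600*(-30) = -88 - 108000 = -108088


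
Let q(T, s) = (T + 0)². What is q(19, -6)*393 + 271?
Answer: 142144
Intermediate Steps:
q(T, s) = T²
q(19, -6)*393 + 271 = 19²*393 + 271 = 361*393 + 271 = 141873 + 271 = 142144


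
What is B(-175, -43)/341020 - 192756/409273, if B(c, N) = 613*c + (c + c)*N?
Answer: -1217398277/1642003276 ≈ -0.74141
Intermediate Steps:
B(c, N) = 613*c + 2*N*c (B(c, N) = 613*c + (2*c)*N = 613*c + 2*N*c)
B(-175, -43)/341020 - 192756/409273 = -175*(613 + 2*(-43))/341020 - 192756/409273 = -175*(613 - 86)*(1/341020) - 192756*1/409273 = -175*527*(1/341020) - 192756/409273 = -92225*1/341020 - 192756/409273 = -1085/4012 - 192756/409273 = -1217398277/1642003276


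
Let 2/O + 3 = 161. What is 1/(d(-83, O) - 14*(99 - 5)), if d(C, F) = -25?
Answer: -1/1341 ≈ -0.00074571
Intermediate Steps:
O = 1/79 (O = 2/(-3 + 161) = 2/158 = 2*(1/158) = 1/79 ≈ 0.012658)
1/(d(-83, O) - 14*(99 - 5)) = 1/(-25 - 14*(99 - 5)) = 1/(-25 - 14*94) = 1/(-25 - 1316) = 1/(-1341) = -1/1341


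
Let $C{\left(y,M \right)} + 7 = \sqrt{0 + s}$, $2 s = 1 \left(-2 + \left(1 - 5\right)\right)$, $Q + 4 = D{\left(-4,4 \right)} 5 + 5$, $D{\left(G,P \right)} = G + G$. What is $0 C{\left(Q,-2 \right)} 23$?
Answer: $0$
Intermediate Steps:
$D{\left(G,P \right)} = 2 G$
$Q = -39$ ($Q = -4 + \left(2 \left(-4\right) 5 + 5\right) = -4 + \left(\left(-8\right) 5 + 5\right) = -4 + \left(-40 + 5\right) = -4 - 35 = -39$)
$s = -3$ ($s = \frac{1 \left(-2 + \left(1 - 5\right)\right)}{2} = \frac{1 \left(-2 - 4\right)}{2} = \frac{1 \left(-6\right)}{2} = \frac{1}{2} \left(-6\right) = -3$)
$C{\left(y,M \right)} = -7 + i \sqrt{3}$ ($C{\left(y,M \right)} = -7 + \sqrt{0 - 3} = -7 + \sqrt{-3} = -7 + i \sqrt{3}$)
$0 C{\left(Q,-2 \right)} 23 = 0 \left(-7 + i \sqrt{3}\right) 23 = 0 \cdot 23 = 0$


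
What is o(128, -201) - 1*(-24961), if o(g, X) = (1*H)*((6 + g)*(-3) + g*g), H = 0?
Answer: 24961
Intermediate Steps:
o(g, X) = 0 (o(g, X) = (1*0)*((6 + g)*(-3) + g*g) = 0*((-18 - 3*g) + g²) = 0*(-18 + g² - 3*g) = 0)
o(128, -201) - 1*(-24961) = 0 - 1*(-24961) = 0 + 24961 = 24961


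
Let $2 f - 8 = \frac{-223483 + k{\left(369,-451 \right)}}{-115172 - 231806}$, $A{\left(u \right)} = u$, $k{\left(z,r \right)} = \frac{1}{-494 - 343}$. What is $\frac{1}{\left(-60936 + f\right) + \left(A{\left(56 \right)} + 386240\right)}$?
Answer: $\frac{145210293}{47246248535470} \approx 3.0735 \cdot 10^{-6}$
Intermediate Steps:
$k{\left(z,r \right)} = - \frac{1}{837}$ ($k{\left(z,r \right)} = \frac{1}{-837} = - \frac{1}{837}$)
$f = \frac{627604990}{145210293}$ ($f = 4 + \frac{\left(-223483 - \frac{1}{837}\right) \frac{1}{-115172 - 231806}}{2} = 4 + \frac{\left(- \frac{187055272}{837}\right) \frac{1}{-346978}}{2} = 4 + \frac{\left(- \frac{187055272}{837}\right) \left(- \frac{1}{346978}\right)}{2} = 4 + \frac{1}{2} \cdot \frac{93527636}{145210293} = 4 + \frac{46763818}{145210293} = \frac{627604990}{145210293} \approx 4.322$)
$\frac{1}{\left(-60936 + f\right) + \left(A{\left(56 \right)} + 386240\right)} = \frac{1}{\left(-60936 + \frac{627604990}{145210293}\right) + \left(56 + 386240\right)} = \frac{1}{- \frac{8847906809258}{145210293} + 386296} = \frac{1}{\frac{47246248535470}{145210293}} = \frac{145210293}{47246248535470}$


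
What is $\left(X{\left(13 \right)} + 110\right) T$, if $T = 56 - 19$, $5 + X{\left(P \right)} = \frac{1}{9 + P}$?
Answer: $\frac{85507}{22} \approx 3886.7$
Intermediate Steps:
$X{\left(P \right)} = -5 + \frac{1}{9 + P}$
$T = 37$
$\left(X{\left(13 \right)} + 110\right) T = \left(\frac{-44 - 65}{9 + 13} + 110\right) 37 = \left(\frac{-44 - 65}{22} + 110\right) 37 = \left(\frac{1}{22} \left(-109\right) + 110\right) 37 = \left(- \frac{109}{22} + 110\right) 37 = \frac{2311}{22} \cdot 37 = \frac{85507}{22}$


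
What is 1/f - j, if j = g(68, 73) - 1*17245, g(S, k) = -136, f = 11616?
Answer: 201897697/11616 ≈ 17381.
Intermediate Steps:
j = -17381 (j = -136 - 1*17245 = -136 - 17245 = -17381)
1/f - j = 1/11616 - 1*(-17381) = 1/11616 + 17381 = 201897697/11616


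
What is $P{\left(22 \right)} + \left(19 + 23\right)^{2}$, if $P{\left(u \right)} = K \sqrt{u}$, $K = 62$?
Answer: $1764 + 62 \sqrt{22} \approx 2054.8$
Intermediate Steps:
$P{\left(u \right)} = 62 \sqrt{u}$
$P{\left(22 \right)} + \left(19 + 23\right)^{2} = 62 \sqrt{22} + \left(19 + 23\right)^{2} = 62 \sqrt{22} + 42^{2} = 62 \sqrt{22} + 1764 = 1764 + 62 \sqrt{22}$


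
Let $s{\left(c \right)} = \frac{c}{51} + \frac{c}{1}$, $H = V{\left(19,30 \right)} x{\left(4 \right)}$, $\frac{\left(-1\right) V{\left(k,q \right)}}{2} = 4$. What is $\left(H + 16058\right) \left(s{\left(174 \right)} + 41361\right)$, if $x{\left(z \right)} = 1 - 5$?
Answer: $\frac{11362001770}{17} \approx 6.6835 \cdot 10^{8}$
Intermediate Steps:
$V{\left(k,q \right)} = -8$ ($V{\left(k,q \right)} = \left(-2\right) 4 = -8$)
$x{\left(z \right)} = -4$ ($x{\left(z \right)} = 1 - 5 = -4$)
$H = 32$ ($H = \left(-8\right) \left(-4\right) = 32$)
$s{\left(c \right)} = \frac{52 c}{51}$ ($s{\left(c \right)} = c \frac{1}{51} + c 1 = \frac{c}{51} + c = \frac{52 c}{51}$)
$\left(H + 16058\right) \left(s{\left(174 \right)} + 41361\right) = \left(32 + 16058\right) \left(\frac{52}{51} \cdot 174 + 41361\right) = 16090 \left(\frac{3016}{17} + 41361\right) = 16090 \cdot \frac{706153}{17} = \frac{11362001770}{17}$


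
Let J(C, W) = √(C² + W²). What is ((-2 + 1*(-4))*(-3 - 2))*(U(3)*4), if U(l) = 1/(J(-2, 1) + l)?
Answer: 90 - 30*√5 ≈ 22.918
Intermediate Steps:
U(l) = 1/(l + √5) (U(l) = 1/(√((-2)² + 1²) + l) = 1/(√(4 + 1) + l) = 1/(√5 + l) = 1/(l + √5))
((-2 + 1*(-4))*(-3 - 2))*(U(3)*4) = ((-2 + 1*(-4))*(-3 - 2))*(4/(3 + √5)) = ((-2 - 4)*(-5))*(4/(3 + √5)) = (-6*(-5))*(4/(3 + √5)) = 30*(4/(3 + √5)) = 120/(3 + √5)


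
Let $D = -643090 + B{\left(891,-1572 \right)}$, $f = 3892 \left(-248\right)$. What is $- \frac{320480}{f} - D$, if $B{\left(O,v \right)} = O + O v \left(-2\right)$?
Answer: $- \frac{65125074100}{30163} \approx -2.1591 \cdot 10^{6}$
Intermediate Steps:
$B{\left(O,v \right)} = O - 2 O v$
$f = -965216$
$D = 2159105$ ($D = -643090 + 891 \left(1 - -3144\right) = -643090 + 891 \left(1 + 3144\right) = -643090 + 891 \cdot 3145 = -643090 + 2802195 = 2159105$)
$- \frac{320480}{f} - D = - \frac{320480}{-965216} - 2159105 = \left(-320480\right) \left(- \frac{1}{965216}\right) - 2159105 = \frac{10015}{30163} - 2159105 = - \frac{65125074100}{30163}$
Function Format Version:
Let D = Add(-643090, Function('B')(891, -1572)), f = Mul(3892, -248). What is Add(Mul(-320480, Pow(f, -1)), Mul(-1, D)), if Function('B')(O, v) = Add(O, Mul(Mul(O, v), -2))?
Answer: Rational(-65125074100, 30163) ≈ -2.1591e+6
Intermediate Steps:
Function('B')(O, v) = Add(O, Mul(-2, O, v))
f = -965216
D = 2159105 (D = Add(-643090, Mul(891, Add(1, Mul(-2, -1572)))) = Add(-643090, Mul(891, Add(1, 3144))) = Add(-643090, Mul(891, 3145)) = Add(-643090, 2802195) = 2159105)
Add(Mul(-320480, Pow(f, -1)), Mul(-1, D)) = Add(Mul(-320480, Pow(-965216, -1)), Mul(-1, 2159105)) = Add(Mul(-320480, Rational(-1, 965216)), -2159105) = Add(Rational(10015, 30163), -2159105) = Rational(-65125074100, 30163)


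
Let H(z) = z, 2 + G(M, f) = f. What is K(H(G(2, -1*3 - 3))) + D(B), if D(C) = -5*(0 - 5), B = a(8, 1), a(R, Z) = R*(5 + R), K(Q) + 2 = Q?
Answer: 15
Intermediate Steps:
G(M, f) = -2 + f
K(Q) = -2 + Q
B = 104 (B = 8*(5 + 8) = 8*13 = 104)
D(C) = 25 (D(C) = -5*(-5) = 25)
K(H(G(2, -1*3 - 3))) + D(B) = (-2 + (-2 + (-1*3 - 3))) + 25 = (-2 + (-2 + (-3 - 3))) + 25 = (-2 + (-2 - 6)) + 25 = (-2 - 8) + 25 = -10 + 25 = 15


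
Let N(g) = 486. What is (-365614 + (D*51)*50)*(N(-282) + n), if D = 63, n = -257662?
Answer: 52711821664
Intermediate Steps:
(-365614 + (D*51)*50)*(N(-282) + n) = (-365614 + (63*51)*50)*(486 - 257662) = (-365614 + 3213*50)*(-257176) = (-365614 + 160650)*(-257176) = -204964*(-257176) = 52711821664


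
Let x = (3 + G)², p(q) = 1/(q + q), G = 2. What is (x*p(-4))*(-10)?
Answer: 125/4 ≈ 31.250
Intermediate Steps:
p(q) = 1/(2*q)
x = 25 (x = (3 + 2)² = 5² = 25)
(x*p(-4))*(-10) = (25*((½)/(-4)))*(-10) = (25*((½)*(-¼)))*(-10) = (25*(-⅛))*(-10) = -25/8*(-10) = 125/4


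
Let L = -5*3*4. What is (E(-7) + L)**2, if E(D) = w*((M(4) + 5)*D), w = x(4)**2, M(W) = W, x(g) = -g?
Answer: 1140624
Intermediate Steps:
L = -60 (L = -15*4 = -60)
w = 16 (w = (-1*4)**2 = (-4)**2 = 16)
E(D) = 144*D (E(D) = 16*((4 + 5)*D) = 16*(9*D) = 144*D)
(E(-7) + L)**2 = (144*(-7) - 60)**2 = (-1008 - 60)**2 = (-1068)**2 = 1140624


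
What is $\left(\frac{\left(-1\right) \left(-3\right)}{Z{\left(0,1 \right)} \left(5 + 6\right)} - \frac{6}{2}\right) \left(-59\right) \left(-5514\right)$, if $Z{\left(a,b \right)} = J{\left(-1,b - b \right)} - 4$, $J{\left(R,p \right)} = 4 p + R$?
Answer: $- \frac{54654768}{55} \approx -9.9372 \cdot 10^{5}$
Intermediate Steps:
$J{\left(R,p \right)} = R + 4 p$
$Z{\left(a,b \right)} = -5$ ($Z{\left(a,b \right)} = \left(-1 + 4 \left(b - b\right)\right) - 4 = \left(-1 + 4 \cdot 0\right) - 4 = \left(-1 + 0\right) - 4 = -1 - 4 = -5$)
$\left(\frac{\left(-1\right) \left(-3\right)}{Z{\left(0,1 \right)} \left(5 + 6\right)} - \frac{6}{2}\right) \left(-59\right) \left(-5514\right) = \left(\frac{\left(-1\right) \left(-3\right)}{\left(-5\right) \left(5 + 6\right)} - \frac{6}{2}\right) \left(-59\right) \left(-5514\right) = \left(\frac{3}{\left(-5\right) 11} - 3\right) \left(-59\right) \left(-5514\right) = \left(\frac{3}{-55} - 3\right) \left(-59\right) \left(-5514\right) = \left(3 \left(- \frac{1}{55}\right) - 3\right) \left(-59\right) \left(-5514\right) = \left(- \frac{3}{55} - 3\right) \left(-59\right) \left(-5514\right) = \left(- \frac{168}{55}\right) \left(-59\right) \left(-5514\right) = \frac{9912}{55} \left(-5514\right) = - \frac{54654768}{55}$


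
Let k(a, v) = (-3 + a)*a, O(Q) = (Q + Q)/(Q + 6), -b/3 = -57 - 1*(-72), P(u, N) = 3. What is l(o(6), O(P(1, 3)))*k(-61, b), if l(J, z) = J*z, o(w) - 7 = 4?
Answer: 85888/3 ≈ 28629.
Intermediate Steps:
b = -45 (b = -3*(-57 - 1*(-72)) = -3*(-57 + 72) = -3*15 = -45)
O(Q) = 2*Q/(6 + Q) (O(Q) = (2*Q)/(6 + Q) = 2*Q/(6 + Q))
o(w) = 11 (o(w) = 7 + 4 = 11)
k(a, v) = a*(-3 + a)
l(o(6), O(P(1, 3)))*k(-61, b) = (11*(2*3/(6 + 3)))*(-61*(-3 - 61)) = (11*(2*3/9))*(-61*(-64)) = (11*(2*3*(1/9)))*3904 = (11*(2/3))*3904 = (22/3)*3904 = 85888/3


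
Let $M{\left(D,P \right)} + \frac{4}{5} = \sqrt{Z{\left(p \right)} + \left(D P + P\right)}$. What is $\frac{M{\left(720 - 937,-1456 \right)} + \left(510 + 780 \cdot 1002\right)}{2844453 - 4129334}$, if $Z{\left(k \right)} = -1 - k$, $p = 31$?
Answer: $- \frac{3910346}{6424405} - \frac{4 \sqrt{19654}}{1284881} \approx -0.60911$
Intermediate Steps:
$M{\left(D,P \right)} = - \frac{4}{5} + \sqrt{-32 + P + D P}$ ($M{\left(D,P \right)} = - \frac{4}{5} + \sqrt{\left(-1 - 31\right) + \left(D P + P\right)} = - \frac{4}{5} + \sqrt{\left(-1 - 31\right) + \left(P + D P\right)} = - \frac{4}{5} + \sqrt{-32 + \left(P + D P\right)} = - \frac{4}{5} + \sqrt{-32 + P + D P}$)
$\frac{M{\left(720 - 937,-1456 \right)} + \left(510 + 780 \cdot 1002\right)}{2844453 - 4129334} = \frac{\left(- \frac{4}{5} + \sqrt{-32 - 1456 + \left(720 - 937\right) \left(-1456\right)}\right) + \left(510 + 780 \cdot 1002\right)}{2844453 - 4129334} = \frac{\left(- \frac{4}{5} + \sqrt{-32 - 1456 - -315952}\right) + \left(510 + 781560\right)}{-1284881} = \left(\left(- \frac{4}{5} + \sqrt{-32 - 1456 + 315952}\right) + 782070\right) \left(- \frac{1}{1284881}\right) = \left(\left(- \frac{4}{5} + \sqrt{314464}\right) + 782070\right) \left(- \frac{1}{1284881}\right) = \left(\left(- \frac{4}{5} + 4 \sqrt{19654}\right) + 782070\right) \left(- \frac{1}{1284881}\right) = \left(\frac{3910346}{5} + 4 \sqrt{19654}\right) \left(- \frac{1}{1284881}\right) = - \frac{3910346}{6424405} - \frac{4 \sqrt{19654}}{1284881}$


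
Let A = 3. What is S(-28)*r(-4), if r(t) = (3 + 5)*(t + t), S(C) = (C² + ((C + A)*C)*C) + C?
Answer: 1206016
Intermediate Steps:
S(C) = C + C² + C²*(3 + C) (S(C) = (C² + ((C + 3)*C)*C) + C = (C² + ((3 + C)*C)*C) + C = (C² + (C*(3 + C))*C) + C = (C² + C²*(3 + C)) + C = C + C² + C²*(3 + C))
r(t) = 16*t (r(t) = 8*(2*t) = 16*t)
S(-28)*r(-4) = (-28*(1 + (-28)² + 4*(-28)))*(16*(-4)) = -28*(1 + 784 - 112)*(-64) = -28*673*(-64) = -18844*(-64) = 1206016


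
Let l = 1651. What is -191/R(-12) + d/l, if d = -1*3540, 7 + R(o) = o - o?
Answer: 290561/11557 ≈ 25.142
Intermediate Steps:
R(o) = -7 (R(o) = -7 + (o - o) = -7 + 0 = -7)
d = -3540
-191/R(-12) + d/l = -191/(-7) - 3540/1651 = -191*(-⅐) - 3540*1/1651 = 191/7 - 3540/1651 = 290561/11557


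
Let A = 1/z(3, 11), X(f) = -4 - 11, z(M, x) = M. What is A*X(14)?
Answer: -5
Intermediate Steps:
X(f) = -15
A = ⅓ (A = 1/3 = ⅓ ≈ 0.33333)
A*X(14) = (⅓)*(-15) = -5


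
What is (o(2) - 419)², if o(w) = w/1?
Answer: 173889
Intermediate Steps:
o(w) = w (o(w) = w*1 = w)
(o(2) - 419)² = (2 - 419)² = (-417)² = 173889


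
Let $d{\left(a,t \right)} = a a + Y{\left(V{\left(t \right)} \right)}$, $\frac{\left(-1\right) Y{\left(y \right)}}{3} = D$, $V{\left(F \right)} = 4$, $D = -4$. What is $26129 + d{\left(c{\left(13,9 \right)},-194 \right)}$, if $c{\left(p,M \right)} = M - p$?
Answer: $26157$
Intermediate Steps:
$Y{\left(y \right)} = 12$ ($Y{\left(y \right)} = \left(-3\right) \left(-4\right) = 12$)
$d{\left(a,t \right)} = 12 + a^{2}$ ($d{\left(a,t \right)} = a a + 12 = a^{2} + 12 = 12 + a^{2}$)
$26129 + d{\left(c{\left(13,9 \right)},-194 \right)} = 26129 + \left(12 + \left(9 - 13\right)^{2}\right) = 26129 + \left(12 + \left(-4\right)^{2}\right) = 26129 + \left(12 + 16\right) = 26129 + 28 = 26157$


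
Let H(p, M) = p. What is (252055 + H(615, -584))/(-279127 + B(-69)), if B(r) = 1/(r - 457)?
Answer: -132904420/146820803 ≈ -0.90522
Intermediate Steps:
B(r) = 1/(-457 + r)
(252055 + H(615, -584))/(-279127 + B(-69)) = (252055 + 615)/(-279127 + 1/(-457 - 69)) = 252670/(-279127 + 1/(-526)) = 252670/(-279127 - 1/526) = 252670/(-146820803/526) = 252670*(-526/146820803) = -132904420/146820803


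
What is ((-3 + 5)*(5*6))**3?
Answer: 216000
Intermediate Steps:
((-3 + 5)*(5*6))**3 = (2*30)**3 = 60**3 = 216000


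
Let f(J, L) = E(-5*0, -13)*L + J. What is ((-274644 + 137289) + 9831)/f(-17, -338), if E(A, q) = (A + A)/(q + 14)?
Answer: 127524/17 ≈ 7501.4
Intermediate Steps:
E(A, q) = 2*A/(14 + q) (E(A, q) = (2*A)/(14 + q) = 2*A/(14 + q))
f(J, L) = J (f(J, L) = (2*(-5*0)/(14 - 13))*L + J = (2*0/1)*L + J = (2*0*1)*L + J = 0*L + J = 0 + J = J)
((-274644 + 137289) + 9831)/f(-17, -338) = ((-274644 + 137289) + 9831)/(-17) = (-137355 + 9831)*(-1/17) = -127524*(-1/17) = 127524/17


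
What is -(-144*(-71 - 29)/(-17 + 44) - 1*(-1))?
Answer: -1603/3 ≈ -534.33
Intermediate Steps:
-(-144*(-71 - 29)/(-17 + 44) - 1*(-1)) = -(-(-14400)/27 + 1) = -(-144*(-100/27) + 1) = -(1600/3 + 1) = -1*1603/3 = -1603/3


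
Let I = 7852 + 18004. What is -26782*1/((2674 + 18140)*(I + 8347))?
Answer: -13391/355950621 ≈ -3.7620e-5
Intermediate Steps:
I = 25856
-26782*1/((2674 + 18140)*(I + 8347)) = -26782*1/((2674 + 18140)*(25856 + 8347)) = -26782/(34203*20814) = -26782/711901242 = -26782*1/711901242 = -13391/355950621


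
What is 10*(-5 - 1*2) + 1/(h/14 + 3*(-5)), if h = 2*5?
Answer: -7007/100 ≈ -70.070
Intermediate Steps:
h = 10
10*(-5 - 1*2) + 1/(h/14 + 3*(-5)) = 10*(-5 - 1*2) + 1/(10/14 + 3*(-5)) = 10*(-5 - 2) + 1/(10*(1/14) - 15) = 10*(-7) + 1/(5/7 - 15) = -70 + 1/(-100/7) = -70 - 7/100 = -7007/100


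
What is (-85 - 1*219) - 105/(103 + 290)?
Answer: -39859/131 ≈ -304.27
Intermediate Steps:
(-85 - 1*219) - 105/(103 + 290) = (-85 - 219) - 105/393 = -304 - 105*1/393 = -304 - 35/131 = -39859/131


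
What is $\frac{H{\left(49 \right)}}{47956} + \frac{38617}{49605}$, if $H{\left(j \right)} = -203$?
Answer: $\frac{1841847037}{2378857380} \approx 0.77426$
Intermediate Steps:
$\frac{H{\left(49 \right)}}{47956} + \frac{38617}{49605} = - \frac{203}{47956} + \frac{38617}{49605} = \frac{1841847037}{2378857380}$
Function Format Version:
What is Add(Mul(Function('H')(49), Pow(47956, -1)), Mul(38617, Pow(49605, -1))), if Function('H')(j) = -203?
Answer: Rational(1841847037, 2378857380) ≈ 0.77426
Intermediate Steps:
Add(Mul(Function('H')(49), Pow(47956, -1)), Mul(38617, Pow(49605, -1))) = Add(Mul(-203, Pow(47956, -1)), Mul(38617, Pow(49605, -1))) = Add(Mul(-203, Rational(1, 47956)), Mul(38617, Rational(1, 49605))) = Add(Rational(-203, 47956), Rational(38617, 49605)) = Rational(1841847037, 2378857380)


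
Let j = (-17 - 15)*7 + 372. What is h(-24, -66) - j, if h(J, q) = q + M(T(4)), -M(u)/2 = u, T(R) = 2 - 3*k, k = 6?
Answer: -182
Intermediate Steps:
T(R) = -16 (T(R) = 2 - 3*6 = 2 - 18 = -16)
M(u) = -2*u
h(J, q) = 32 + q (h(J, q) = q - 2*(-16) = q + 32 = 32 + q)
j = 148 (j = -32*7 + 372 = -224 + 372 = 148)
h(-24, -66) - j = (32 - 66) - 1*148 = -34 - 148 = -182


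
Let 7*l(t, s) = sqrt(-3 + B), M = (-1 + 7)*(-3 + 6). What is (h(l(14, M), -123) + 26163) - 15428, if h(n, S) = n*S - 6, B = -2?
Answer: 10729 - 123*I*sqrt(5)/7 ≈ 10729.0 - 39.291*I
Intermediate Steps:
M = 18 (M = 6*3 = 18)
l(t, s) = I*sqrt(5)/7 (l(t, s) = sqrt(-3 - 2)/7 = sqrt(-5)/7 = (I*sqrt(5))/7 = I*sqrt(5)/7)
h(n, S) = -6 + S*n (h(n, S) = S*n - 6 = -6 + S*n)
(h(l(14, M), -123) + 26163) - 15428 = ((-6 - 123*I*sqrt(5)/7) + 26163) - 15428 = (26157 - 123*I*sqrt(5)/7) - 15428 = 10729 - 123*I*sqrt(5)/7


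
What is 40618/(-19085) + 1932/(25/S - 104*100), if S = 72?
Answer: -6613708558/2858074175 ≈ -2.3140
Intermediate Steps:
40618/(-19085) + 1932/(25/S - 104*100) = 40618/(-19085) + 1932/(25/72 - 104*100) = 40618*(-1/19085) + 1932/(25*(1/72) - 10400) = -40618/19085 + 1932/(25/72 - 10400) = -40618/19085 + 1932/(-748775/72) = -40618/19085 + 1932*(-72/748775) = -40618/19085 - 139104/748775 = -6613708558/2858074175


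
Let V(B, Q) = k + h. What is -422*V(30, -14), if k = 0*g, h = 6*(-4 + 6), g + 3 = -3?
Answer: -5064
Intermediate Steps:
g = -6 (g = -3 - 3 = -6)
h = 12 (h = 6*2 = 12)
k = 0 (k = 0*(-6) = 0)
V(B, Q) = 12 (V(B, Q) = 0 + 12 = 12)
-422*V(30, -14) = -422*12 = -5064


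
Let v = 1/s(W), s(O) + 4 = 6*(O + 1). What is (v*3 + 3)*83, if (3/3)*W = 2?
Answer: 3735/14 ≈ 266.79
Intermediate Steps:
W = 2
s(O) = 2 + 6*O (s(O) = -4 + 6*(O + 1) = -4 + 6*(1 + O) = -4 + (6 + 6*O) = 2 + 6*O)
v = 1/14 (v = 1/(2 + 6*2) = 1/(2 + 12) = 1/14 ≈ 0.071429)
(v*3 + 3)*83 = ((1/14)*3 + 3)*83 = (3/14 + 3)*83 = (45/14)*83 = 3735/14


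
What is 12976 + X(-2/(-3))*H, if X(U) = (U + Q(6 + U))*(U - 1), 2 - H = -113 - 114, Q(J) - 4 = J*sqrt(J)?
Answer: 113578/9 - 9160*sqrt(15)/27 ≈ 11306.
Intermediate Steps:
Q(J) = 4 + J**(3/2) (Q(J) = 4 + J*sqrt(J) = 4 + J**(3/2))
H = 229 (H = 2 - (-113 - 114) = 2 - 1*(-227) = 2 + 227 = 229)
X(U) = (-1 + U)*(4 + U + (6 + U)**(3/2)) (X(U) = (U + (4 + (6 + U)**(3/2)))*(U - 1) = (4 + U + (6 + U)**(3/2))*(-1 + U) = (-1 + U)*(4 + U + (6 + U)**(3/2)))
12976 + X(-2/(-3))*H = 12976 + (-4 + (-2/(-3))**2 - (-2)/(-3) - (6 - 2/(-3))**(3/2) + (-2/(-3))*(4 + (6 - 2/(-3))**(3/2)))*229 = 12976 + (-4 + (-2*(-1/3))**2 - (-2)*(-1)/3 - (6 - 2*(-1/3))**(3/2) + (-2*(-1/3))*(4 + (6 - 2*(-1/3))**(3/2)))*229 = 12976 + (-4 + (2/3)**2 - 1*2/3 - (6 + 2/3)**(3/2) + 2*(4 + (6 + 2/3)**(3/2))/3)*229 = 12976 + (-4 + 4/9 - 2/3 - (20/3)**(3/2) + 2*(4 + (20/3)**(3/2))/3)*229 = 12976 + (-4 + 4/9 - 2/3 - 40*sqrt(15)/9 + 2*(4 + 40*sqrt(15)/9)/3)*229 = 12976 + (-4 + 4/9 - 2/3 - 40*sqrt(15)/9 + (8/3 + 80*sqrt(15)/27))*229 = 12976 + (-14/9 - 40*sqrt(15)/27)*229 = 12976 + (-3206/9 - 9160*sqrt(15)/27) = 113578/9 - 9160*sqrt(15)/27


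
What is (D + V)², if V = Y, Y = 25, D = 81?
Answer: 11236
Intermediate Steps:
V = 25
(D + V)² = (81 + 25)² = 106² = 11236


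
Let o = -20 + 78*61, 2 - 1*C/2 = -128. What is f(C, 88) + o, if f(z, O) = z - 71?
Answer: 4927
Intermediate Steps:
C = 260 (C = 4 - 2*(-128) = 4 + 256 = 260)
f(z, O) = -71 + z
o = 4738 (o = -20 + 4758 = 4738)
f(C, 88) + o = (-71 + 260) + 4738 = 189 + 4738 = 4927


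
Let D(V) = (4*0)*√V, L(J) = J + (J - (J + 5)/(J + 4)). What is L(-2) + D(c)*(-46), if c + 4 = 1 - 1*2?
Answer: -11/2 ≈ -5.5000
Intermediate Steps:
c = -5 (c = -4 + (1 - 1*2) = -4 + (1 - 2) = -4 - 1 = -5)
L(J) = 2*J - (5 + J)/(4 + J) (L(J) = J + (J - (5 + J)/(4 + J)) = 2*J - (5 + J)/(4 + J))
D(V) = 0 (D(V) = 0*√V = 0)
L(-2) + D(c)*(-46) = (-5 + 2*(-2)² + 7*(-2))/(4 - 2) + 0*(-46) = (-5 + 2*4 - 14)/2 + 0 = (-5 + 8 - 14)/2 + 0 = (½)*(-11) + 0 = -11/2 + 0 = -11/2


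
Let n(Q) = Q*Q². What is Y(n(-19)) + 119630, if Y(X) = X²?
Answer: 47165511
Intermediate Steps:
n(Q) = Q³
Y(n(-19)) + 119630 = ((-19)³)² + 119630 = (-6859)² + 119630 = 47045881 + 119630 = 47165511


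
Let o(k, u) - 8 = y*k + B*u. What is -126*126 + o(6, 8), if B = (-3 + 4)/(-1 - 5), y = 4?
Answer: -47536/3 ≈ -15845.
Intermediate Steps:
B = -⅙ (B = 1/(-6) = 1*(-⅙) = -⅙ ≈ -0.16667)
o(k, u) = 8 + 4*k - u/6 (o(k, u) = 8 + (4*k - u/6) = 8 + 4*k - u/6)
-126*126 + o(6, 8) = -126*126 + (8 + 4*6 - ⅙*8) = -15876 + (8 + 24 - 4/3) = -15876 + 92/3 = -47536/3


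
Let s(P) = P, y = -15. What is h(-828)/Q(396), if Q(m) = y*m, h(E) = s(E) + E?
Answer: 46/165 ≈ 0.27879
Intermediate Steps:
h(E) = 2*E (h(E) = E + E = 2*E)
Q(m) = -15*m
h(-828)/Q(396) = (2*(-828))/((-15*396)) = -1656/(-5940) = -1656*(-1/5940) = 46/165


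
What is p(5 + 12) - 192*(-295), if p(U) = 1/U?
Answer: 962881/17 ≈ 56640.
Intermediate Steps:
p(5 + 12) - 192*(-295) = 1/(5 + 12) - 192*(-295) = 1/17 + 56640 = 962881/17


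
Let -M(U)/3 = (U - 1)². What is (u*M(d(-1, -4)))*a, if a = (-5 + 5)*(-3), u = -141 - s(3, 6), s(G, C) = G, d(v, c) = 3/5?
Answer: 0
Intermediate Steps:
d(v, c) = ⅗ (d(v, c) = 3*(⅕) = ⅗)
M(U) = -3*(-1 + U)² (M(U) = -3*(U - 1)² = -3*(-1 + U)²)
u = -144 (u = -141 - 1*3 = -141 - 3 = -144)
a = 0 (a = 0*(-3) = 0)
(u*M(d(-1, -4)))*a = -(-432)*(-1 + ⅗)²*0 = -(-432)*(-⅖)²*0 = -(-432)*4/25*0 = -144*(-12/25)*0 = (1728/25)*0 = 0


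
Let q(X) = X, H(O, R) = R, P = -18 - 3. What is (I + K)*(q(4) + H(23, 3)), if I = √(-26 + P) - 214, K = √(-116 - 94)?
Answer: -1498 + 7*I*√47 + 7*I*√210 ≈ -1498.0 + 149.43*I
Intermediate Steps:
P = -21
K = I*√210 (K = √(-210) = I*√210 ≈ 14.491*I)
I = -214 + I*√47 (I = √(-26 - 21) - 214 = √(-47) - 214 = I*√47 - 214 = -214 + I*√47 ≈ -214.0 + 6.8557*I)
(I + K)*(q(4) + H(23, 3)) = ((-214 + I*√47) + I*√210)*(4 + 3) = (-214 + I*√47 + I*√210)*7 = -1498 + 7*I*√47 + 7*I*√210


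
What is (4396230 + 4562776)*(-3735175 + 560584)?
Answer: -28441179816546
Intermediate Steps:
(4396230 + 4562776)*(-3735175 + 560584) = 8959006*(-3174591) = -28441179816546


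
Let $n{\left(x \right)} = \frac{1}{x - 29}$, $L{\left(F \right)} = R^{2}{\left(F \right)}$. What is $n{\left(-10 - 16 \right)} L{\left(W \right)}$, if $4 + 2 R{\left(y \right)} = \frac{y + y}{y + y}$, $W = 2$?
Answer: $- \frac{9}{220} \approx -0.040909$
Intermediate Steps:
$R{\left(y \right)} = - \frac{3}{2}$ ($R{\left(y \right)} = -2 + \frac{\left(y + y\right) \frac{1}{y + y}}{2} = -2 + \frac{2 y \frac{1}{2 y}}{2} = -2 + \frac{1}{2} \cdot 1 = -2 + \frac{1}{2} = - \frac{3}{2}$)
$L{\left(F \right)} = \frac{9}{4}$ ($L{\left(F \right)} = \left(- \frac{3}{2}\right)^{2} = \frac{9}{4}$)
$n{\left(x \right)} = \frac{1}{-29 + x}$
$n{\left(-10 - 16 \right)} L{\left(W \right)} = \frac{1}{-29 - 26} \cdot \frac{9}{4} = \frac{1}{-55} \cdot \frac{9}{4} = \left(- \frac{1}{55}\right) \frac{9}{4} = - \frac{9}{220}$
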